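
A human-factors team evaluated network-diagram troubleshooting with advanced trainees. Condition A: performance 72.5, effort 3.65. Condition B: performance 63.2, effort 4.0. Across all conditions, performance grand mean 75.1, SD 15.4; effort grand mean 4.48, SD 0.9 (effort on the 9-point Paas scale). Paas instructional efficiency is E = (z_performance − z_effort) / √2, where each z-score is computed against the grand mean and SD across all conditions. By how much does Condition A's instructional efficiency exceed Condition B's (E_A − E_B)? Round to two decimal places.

Condition A: z_P = (72.5 − 75.1)/15.4 = -0.1688; z_E = (3.65 − 4.48)/0.9 = -0.9222; E_A = (-0.1688 − (-0.9222))/√2 = 0.5327.
Condition B: z_P = (63.2 − 75.1)/15.4 = -0.7727; z_E = (4.0 − 4.48)/0.9 = -0.5333; E_B = (-0.7727 − (-0.5333))/√2 = -0.1693.
E_A − E_B = 0.5327 − (-0.1693) = 0.7020 ≈ 0.70.

0.70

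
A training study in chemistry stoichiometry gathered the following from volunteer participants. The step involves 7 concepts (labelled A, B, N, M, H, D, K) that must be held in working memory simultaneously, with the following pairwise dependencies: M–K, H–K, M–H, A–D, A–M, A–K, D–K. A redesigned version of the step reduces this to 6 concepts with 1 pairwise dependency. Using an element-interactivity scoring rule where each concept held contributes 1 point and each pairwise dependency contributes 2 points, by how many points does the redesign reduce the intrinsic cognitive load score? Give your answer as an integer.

Original: 7 × 1 + 7 × 2 = 7 + 14 = 21.
Redesigned: 6 × 1 + 1 × 2 = 6 + 2 = 8.
Reduction = 21 − 8 = 13.

13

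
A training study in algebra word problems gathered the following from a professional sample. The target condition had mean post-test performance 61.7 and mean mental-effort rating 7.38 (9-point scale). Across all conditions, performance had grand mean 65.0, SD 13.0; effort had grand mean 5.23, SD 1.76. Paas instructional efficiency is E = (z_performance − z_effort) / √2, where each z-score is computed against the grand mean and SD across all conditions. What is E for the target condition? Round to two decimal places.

-1.04

z_performance = (61.7 − 65.0) / 13.0 = -3.3000 / 13.0 = -0.2538.
z_effort = (7.38 − 5.23) / 1.76 = 2.1500 / 1.76 = 1.2216.
z_P − z_E = -0.2538 − 1.2216 = -1.4754.
E = -1.4754 / √2 = -1.4754 / 1.41421 = -1.0433 ≈ -1.04.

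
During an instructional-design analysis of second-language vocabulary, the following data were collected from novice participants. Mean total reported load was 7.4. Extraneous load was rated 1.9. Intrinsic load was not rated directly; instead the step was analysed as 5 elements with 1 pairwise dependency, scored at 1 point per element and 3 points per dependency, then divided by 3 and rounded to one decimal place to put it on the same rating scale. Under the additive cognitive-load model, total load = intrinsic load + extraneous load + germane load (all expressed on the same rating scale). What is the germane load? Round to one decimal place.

Intrinsic (element-interactivity): (5 × 1 + 1 × 3) / 3 = 8 / 3 = 2.6667 → 2.7.
germane load = total − intrinsic − extraneous
             = 7.4 − 2.7 − 1.9 = 2.8.

2.8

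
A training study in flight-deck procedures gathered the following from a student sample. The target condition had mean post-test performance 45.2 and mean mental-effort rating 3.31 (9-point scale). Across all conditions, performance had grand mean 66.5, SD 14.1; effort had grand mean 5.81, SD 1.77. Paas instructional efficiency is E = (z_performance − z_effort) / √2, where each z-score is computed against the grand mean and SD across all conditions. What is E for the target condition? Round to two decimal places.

-0.07

z_performance = (45.2 − 66.5) / 14.1 = -21.3000 / 14.1 = -1.5106.
z_effort = (3.31 − 5.81) / 1.77 = -2.5000 / 1.77 = -1.4124.
z_P − z_E = -1.5106 − (-1.4124) = -0.0982.
E = -0.0982 / √2 = -0.0982 / 1.41421 = -0.0694 ≈ -0.07.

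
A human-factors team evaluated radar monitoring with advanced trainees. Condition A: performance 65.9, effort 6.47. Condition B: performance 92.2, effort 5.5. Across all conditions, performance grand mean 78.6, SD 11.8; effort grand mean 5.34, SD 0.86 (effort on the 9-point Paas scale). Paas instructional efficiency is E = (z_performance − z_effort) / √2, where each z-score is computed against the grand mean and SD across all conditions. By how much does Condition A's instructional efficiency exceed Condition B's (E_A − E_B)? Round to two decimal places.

Condition A: z_P = (65.9 − 78.6)/11.8 = -1.0763; z_E = (6.47 − 5.34)/0.86 = 1.3140; E_A = (-1.0763 − 1.3140)/√2 = -1.6902.
Condition B: z_P = (92.2 − 78.6)/11.8 = 1.1525; z_E = (5.5 − 5.34)/0.86 = 0.1860; E_B = (1.1525 − 0.1860)/√2 = 0.6834.
E_A − E_B = -1.6902 − 0.6834 = -2.3736 ≈ -2.37.

-2.37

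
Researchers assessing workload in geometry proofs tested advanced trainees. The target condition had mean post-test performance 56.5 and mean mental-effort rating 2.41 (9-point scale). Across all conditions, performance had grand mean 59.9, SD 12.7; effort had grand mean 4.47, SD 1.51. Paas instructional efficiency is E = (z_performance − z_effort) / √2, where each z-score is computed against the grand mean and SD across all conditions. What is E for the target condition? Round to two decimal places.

z_performance = (56.5 − 59.9) / 12.7 = -3.4000 / 12.7 = -0.2677.
z_effort = (2.41 − 4.47) / 1.51 = -2.0600 / 1.51 = -1.3642.
z_P − z_E = -0.2677 − (-1.3642) = 1.0965.
E = 1.0965 / √2 = 1.0965 / 1.41421 = 0.7753 ≈ 0.78.

0.78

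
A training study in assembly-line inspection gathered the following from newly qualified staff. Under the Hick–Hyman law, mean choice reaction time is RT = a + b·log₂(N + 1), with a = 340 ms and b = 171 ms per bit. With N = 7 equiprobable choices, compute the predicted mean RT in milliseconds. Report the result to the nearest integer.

log₂(7 + 1) = log₂(8) = 3.0000.
RT = 340 + 171 × 3.0000 = 340 + 513.0000 = 853.0000 ms.
≈ 853 ms.

853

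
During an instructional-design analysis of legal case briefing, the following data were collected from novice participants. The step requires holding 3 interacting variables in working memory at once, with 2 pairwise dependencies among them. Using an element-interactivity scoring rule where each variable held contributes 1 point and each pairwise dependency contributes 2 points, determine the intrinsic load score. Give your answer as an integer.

7

Element contribution: 3 × 1 = 3.
Interaction contribution: 2 × 2 = 4.
Intrinsic load = 3 + 4 = 7.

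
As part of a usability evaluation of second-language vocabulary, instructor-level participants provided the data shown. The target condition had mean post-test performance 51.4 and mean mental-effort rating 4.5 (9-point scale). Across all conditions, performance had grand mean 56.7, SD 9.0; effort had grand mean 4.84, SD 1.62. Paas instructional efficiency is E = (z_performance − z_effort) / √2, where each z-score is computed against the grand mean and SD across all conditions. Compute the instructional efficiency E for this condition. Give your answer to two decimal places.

z_performance = (51.4 − 56.7) / 9.0 = -5.3000 / 9.0 = -0.5889.
z_effort = (4.5 − 4.84) / 1.62 = -0.3400 / 1.62 = -0.2099.
z_P − z_E = -0.5889 − (-0.2099) = -0.3790.
E = -0.3790 / √2 = -0.3790 / 1.41421 = -0.2680 ≈ -0.27.

-0.27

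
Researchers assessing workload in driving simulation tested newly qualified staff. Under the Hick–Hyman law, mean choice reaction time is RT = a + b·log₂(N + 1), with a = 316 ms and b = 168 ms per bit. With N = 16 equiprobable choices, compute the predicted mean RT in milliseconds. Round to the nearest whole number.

1003

log₂(16 + 1) = log₂(17) = 4.0875.
RT = 316 + 168 × 4.0875 = 316 + 686.7000 = 1002.7000 ms.
≈ 1003 ms.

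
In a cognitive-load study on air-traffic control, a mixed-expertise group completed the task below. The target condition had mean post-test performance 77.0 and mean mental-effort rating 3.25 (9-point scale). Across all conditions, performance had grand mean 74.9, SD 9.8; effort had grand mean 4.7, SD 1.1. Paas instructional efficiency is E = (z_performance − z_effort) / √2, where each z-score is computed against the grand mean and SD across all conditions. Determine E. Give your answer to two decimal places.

1.08

z_performance = (77.0 − 74.9) / 9.8 = 2.1000 / 9.8 = 0.2143.
z_effort = (3.25 − 4.7) / 1.1 = -1.4500 / 1.1 = -1.3182.
z_P − z_E = 0.2143 − (-1.3182) = 1.5325.
E = 1.5325 / √2 = 1.5325 / 1.41421 = 1.0836 ≈ 1.08.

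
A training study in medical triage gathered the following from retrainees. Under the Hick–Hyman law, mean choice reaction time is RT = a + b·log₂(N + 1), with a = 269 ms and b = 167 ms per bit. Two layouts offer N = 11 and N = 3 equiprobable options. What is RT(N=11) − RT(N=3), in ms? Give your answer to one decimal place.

RT(11) = 269 + 167·log₂(12) = 269 + 167·3.5850 = 867.6950 ms.
RT(3) = 269 + 167·log₂(4) = 269 + 167·2.0000 = 603.0000 ms.
Difference = 867.6950 − 603.0000 = 264.6950 ≈ 264.7 ms.

264.7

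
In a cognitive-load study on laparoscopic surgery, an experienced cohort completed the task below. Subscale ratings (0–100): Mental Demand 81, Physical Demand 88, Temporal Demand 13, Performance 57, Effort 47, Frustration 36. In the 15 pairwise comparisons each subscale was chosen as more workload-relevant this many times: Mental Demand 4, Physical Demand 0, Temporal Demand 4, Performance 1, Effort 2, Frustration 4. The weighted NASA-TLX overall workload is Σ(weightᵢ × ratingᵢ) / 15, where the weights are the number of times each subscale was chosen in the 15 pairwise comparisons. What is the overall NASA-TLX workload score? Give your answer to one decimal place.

The tallies are the weights (they sum to 15).
Weighted sum = 4·81 + 0·88 + 4·13 + 1·57 + 2·47 + 4·36
            = 324 + 0 + 52 + 57 + 94 + 144 = 671.
Overall workload = 671 / 15 = 44.7333 ≈ 44.7.

44.7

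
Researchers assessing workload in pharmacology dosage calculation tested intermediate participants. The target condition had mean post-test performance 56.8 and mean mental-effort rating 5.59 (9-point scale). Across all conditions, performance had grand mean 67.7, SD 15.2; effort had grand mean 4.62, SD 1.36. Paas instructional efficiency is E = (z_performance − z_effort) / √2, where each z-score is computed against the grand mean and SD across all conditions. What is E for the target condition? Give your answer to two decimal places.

-1.01

z_performance = (56.8 − 67.7) / 15.2 = -10.9000 / 15.2 = -0.7171.
z_effort = (5.59 − 4.62) / 1.36 = 0.9700 / 1.36 = 0.7132.
z_P − z_E = -0.7171 − 0.7132 = -1.4303.
E = -1.4303 / √2 = -1.4303 / 1.41421 = -1.0114 ≈ -1.01.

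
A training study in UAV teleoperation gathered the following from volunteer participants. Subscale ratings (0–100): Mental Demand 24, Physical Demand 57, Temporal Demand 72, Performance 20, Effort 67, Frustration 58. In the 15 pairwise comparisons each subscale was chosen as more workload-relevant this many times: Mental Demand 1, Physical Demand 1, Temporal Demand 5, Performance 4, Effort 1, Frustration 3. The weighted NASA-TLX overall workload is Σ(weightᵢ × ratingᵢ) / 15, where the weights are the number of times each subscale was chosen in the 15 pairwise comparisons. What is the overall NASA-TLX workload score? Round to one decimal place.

The tallies are the weights (they sum to 15).
Weighted sum = 1·24 + 1·57 + 5·72 + 4·20 + 1·67 + 3·58
            = 24 + 57 + 360 + 80 + 67 + 174 = 762.
Overall workload = 762 / 15 = 50.8000 ≈ 50.8.

50.8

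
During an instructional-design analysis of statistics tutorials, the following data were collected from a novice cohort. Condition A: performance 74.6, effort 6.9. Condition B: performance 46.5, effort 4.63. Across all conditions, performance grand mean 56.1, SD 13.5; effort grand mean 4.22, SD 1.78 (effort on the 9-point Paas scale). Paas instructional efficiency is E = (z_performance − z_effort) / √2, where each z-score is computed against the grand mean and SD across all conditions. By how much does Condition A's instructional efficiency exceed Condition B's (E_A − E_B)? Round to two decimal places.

Condition A: z_P = (74.6 − 56.1)/13.5 = 1.3704; z_E = (6.9 − 4.22)/1.78 = 1.5056; E_A = (1.3704 − 1.5056)/√2 = -0.0956.
Condition B: z_P = (46.5 − 56.1)/13.5 = -0.7111; z_E = (4.63 − 4.22)/1.78 = 0.2303; E_B = (-0.7111 − 0.2303)/√2 = -0.6657.
E_A − E_B = -0.0956 − (-0.6657) = 0.5701 ≈ 0.57.

0.57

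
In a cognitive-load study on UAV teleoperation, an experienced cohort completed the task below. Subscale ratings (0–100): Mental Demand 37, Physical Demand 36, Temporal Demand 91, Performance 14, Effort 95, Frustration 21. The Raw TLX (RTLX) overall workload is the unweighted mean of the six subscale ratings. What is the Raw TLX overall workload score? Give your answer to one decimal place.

49.0

Sum of ratings = 37 + 36 + 91 + 14 + 95 + 21 = 294.
RTLX = 294 / 6 = 49.0000 ≈ 49.0.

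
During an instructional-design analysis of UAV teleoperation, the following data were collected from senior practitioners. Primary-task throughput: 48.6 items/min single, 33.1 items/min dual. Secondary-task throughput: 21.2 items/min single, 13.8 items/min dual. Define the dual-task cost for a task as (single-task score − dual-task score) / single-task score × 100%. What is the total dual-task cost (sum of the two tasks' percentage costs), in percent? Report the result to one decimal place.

Primary cost = (48.6 − 33.1) / 48.6 × 100% = 31.8930%.
Secondary cost = (21.2 − 13.8) / 21.2 × 100% = 34.9057%.
Total = 31.8930% + 34.9057% = 66.7987% ≈ 66.8%.

66.8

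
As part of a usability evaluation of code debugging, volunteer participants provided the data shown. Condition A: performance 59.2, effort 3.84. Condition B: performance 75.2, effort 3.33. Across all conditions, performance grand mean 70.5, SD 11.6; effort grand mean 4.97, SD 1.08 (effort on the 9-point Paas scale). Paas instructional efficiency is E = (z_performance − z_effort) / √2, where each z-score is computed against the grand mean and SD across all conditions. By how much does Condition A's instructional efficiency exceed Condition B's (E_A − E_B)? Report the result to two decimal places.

-1.31

Condition A: z_P = (59.2 − 70.5)/11.6 = -0.9741; z_E = (3.84 − 4.97)/1.08 = -1.0463; E_A = (-0.9741 − (-1.0463))/√2 = 0.0511.
Condition B: z_P = (75.2 − 70.5)/11.6 = 0.4052; z_E = (3.33 − 4.97)/1.08 = -1.5185; E_B = (0.4052 − (-1.5185))/√2 = 1.3603.
E_A − E_B = 0.0511 − 1.3603 = -1.3092 ≈ -1.31.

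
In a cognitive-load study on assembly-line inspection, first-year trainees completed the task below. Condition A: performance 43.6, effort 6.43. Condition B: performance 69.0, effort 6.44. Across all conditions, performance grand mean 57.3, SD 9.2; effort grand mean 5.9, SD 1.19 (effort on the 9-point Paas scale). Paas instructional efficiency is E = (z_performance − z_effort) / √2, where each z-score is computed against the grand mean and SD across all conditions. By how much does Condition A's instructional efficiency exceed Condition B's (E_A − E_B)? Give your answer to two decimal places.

Condition A: z_P = (43.6 − 57.3)/9.2 = -1.4891; z_E = (6.43 − 5.9)/1.19 = 0.4454; E_A = (-1.4891 − 0.4454)/√2 = -1.3679.
Condition B: z_P = (69.0 − 57.3)/9.2 = 1.2717; z_E = (6.44 − 5.9)/1.19 = 0.4538; E_B = (1.2717 − 0.4538)/√2 = 0.5783.
E_A − E_B = -1.3679 − 0.5783 = -1.9462 ≈ -1.95.

-1.95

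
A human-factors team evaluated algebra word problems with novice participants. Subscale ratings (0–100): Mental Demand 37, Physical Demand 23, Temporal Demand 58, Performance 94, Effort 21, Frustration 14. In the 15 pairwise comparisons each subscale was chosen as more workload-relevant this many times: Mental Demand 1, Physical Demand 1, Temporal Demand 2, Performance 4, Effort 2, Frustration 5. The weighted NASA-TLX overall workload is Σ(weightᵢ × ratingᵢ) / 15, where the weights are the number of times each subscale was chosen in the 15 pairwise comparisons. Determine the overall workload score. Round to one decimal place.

The tallies are the weights (they sum to 15).
Weighted sum = 1·37 + 1·23 + 2·58 + 4·94 + 2·21 + 5·14
            = 37 + 23 + 116 + 376 + 42 + 70 = 664.
Overall workload = 664 / 15 = 44.2667 ≈ 44.3.

44.3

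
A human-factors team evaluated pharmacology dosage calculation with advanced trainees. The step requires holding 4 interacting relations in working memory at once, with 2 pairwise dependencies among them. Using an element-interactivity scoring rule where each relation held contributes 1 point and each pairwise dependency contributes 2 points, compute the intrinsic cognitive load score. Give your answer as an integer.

8

Element contribution: 4 × 1 = 4.
Interaction contribution: 2 × 2 = 4.
Intrinsic load = 4 + 4 = 8.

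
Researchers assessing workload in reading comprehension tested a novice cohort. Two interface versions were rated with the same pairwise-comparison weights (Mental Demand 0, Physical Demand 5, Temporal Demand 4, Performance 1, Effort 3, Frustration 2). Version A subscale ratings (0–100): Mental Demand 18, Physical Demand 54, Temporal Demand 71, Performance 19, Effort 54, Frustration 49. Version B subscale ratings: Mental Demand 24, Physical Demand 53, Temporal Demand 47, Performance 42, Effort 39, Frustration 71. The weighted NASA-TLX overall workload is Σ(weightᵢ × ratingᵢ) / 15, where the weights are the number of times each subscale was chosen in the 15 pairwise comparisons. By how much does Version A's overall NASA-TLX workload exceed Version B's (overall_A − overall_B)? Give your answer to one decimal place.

5.3

Version A weighted sum = 0·18 + 5·54 + 4·71 + 1·19 + 3·54 + 2·49 = 0 + 270 + 284 + 19 + 162 + 98 = 833; overall_A = 833/15 = 55.5333.
Version B weighted sum = 0·24 + 5·53 + 4·47 + 1·42 + 3·39 + 2·71 = 0 + 265 + 188 + 42 + 117 + 142 = 754; overall_B = 754/15 = 50.2667.
Difference = 55.5333 − 50.2667 = 5.2666 ≈ 5.3.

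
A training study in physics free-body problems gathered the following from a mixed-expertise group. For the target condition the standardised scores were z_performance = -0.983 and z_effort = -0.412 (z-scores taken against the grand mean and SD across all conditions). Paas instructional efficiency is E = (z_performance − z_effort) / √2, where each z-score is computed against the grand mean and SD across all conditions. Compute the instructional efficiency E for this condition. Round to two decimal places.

-0.40

z_P − z_E = -0.983 − (-0.412) = -0.5710.
E = -0.5710 / √2 = -0.5710 / 1.41421 = -0.4038 ≈ -0.40.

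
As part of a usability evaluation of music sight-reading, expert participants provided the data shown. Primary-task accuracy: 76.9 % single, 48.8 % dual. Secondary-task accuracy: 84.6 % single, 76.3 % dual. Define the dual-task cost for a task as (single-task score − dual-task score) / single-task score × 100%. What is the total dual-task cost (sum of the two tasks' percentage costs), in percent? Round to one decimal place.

46.4

Primary cost = (76.9 − 48.8) / 76.9 × 100% = 36.5410%.
Secondary cost = (84.6 − 76.3) / 84.6 × 100% = 9.8109%.
Total = 36.5410% + 9.8109% = 46.3519% ≈ 46.4%.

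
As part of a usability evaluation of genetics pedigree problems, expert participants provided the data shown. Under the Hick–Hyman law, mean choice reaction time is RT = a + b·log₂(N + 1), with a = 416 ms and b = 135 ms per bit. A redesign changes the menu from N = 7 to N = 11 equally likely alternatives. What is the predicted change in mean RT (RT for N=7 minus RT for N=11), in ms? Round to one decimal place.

-79.0

RT(7) = 416 + 135·log₂(8) = 416 + 135·3.0000 = 821.0000 ms.
RT(11) = 416 + 135·log₂(12) = 416 + 135·3.5850 = 899.9750 ms.
Difference = 821.0000 − 899.9750 = -78.9750 ≈ -79.0 ms.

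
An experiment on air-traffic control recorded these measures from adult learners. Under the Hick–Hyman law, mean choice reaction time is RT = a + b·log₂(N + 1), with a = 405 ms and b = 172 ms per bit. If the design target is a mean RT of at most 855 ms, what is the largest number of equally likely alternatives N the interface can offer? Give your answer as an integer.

5

Set 405 + 172·log₂(N + 1) ≤ 855.
log₂(N + 1) ≤ (855 − 405) / 172 = 2.6163.
N + 1 ≤ 2^2.6163 = 6.1318.
N ≤ 5.1318, so the largest integer N is 5.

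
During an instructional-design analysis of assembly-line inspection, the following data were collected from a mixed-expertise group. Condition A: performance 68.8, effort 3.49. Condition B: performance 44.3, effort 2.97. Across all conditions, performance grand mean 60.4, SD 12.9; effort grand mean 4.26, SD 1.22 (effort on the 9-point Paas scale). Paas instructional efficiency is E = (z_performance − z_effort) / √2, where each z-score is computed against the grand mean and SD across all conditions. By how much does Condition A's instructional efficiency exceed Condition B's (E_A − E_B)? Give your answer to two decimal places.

1.04

Condition A: z_P = (68.8 − 60.4)/12.9 = 0.6512; z_E = (3.49 − 4.26)/1.22 = -0.6311; E_A = (0.6512 − (-0.6311))/√2 = 0.9067.
Condition B: z_P = (44.3 − 60.4)/12.9 = -1.2481; z_E = (2.97 − 4.26)/1.22 = -1.0574; E_B = (-1.2481 − (-1.0574))/√2 = -0.1348.
E_A − E_B = 0.9067 − (-0.1348) = 1.0415 ≈ 1.04.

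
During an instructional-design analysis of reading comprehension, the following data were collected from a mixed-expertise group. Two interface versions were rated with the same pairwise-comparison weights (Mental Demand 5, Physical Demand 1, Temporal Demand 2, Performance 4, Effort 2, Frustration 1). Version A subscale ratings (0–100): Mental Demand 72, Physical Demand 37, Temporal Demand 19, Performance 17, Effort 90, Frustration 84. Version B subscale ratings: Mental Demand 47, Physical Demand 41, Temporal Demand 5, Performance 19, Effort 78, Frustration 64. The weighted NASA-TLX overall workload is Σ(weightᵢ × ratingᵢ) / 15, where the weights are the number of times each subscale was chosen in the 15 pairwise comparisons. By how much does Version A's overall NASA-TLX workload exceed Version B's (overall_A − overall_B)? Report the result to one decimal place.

12.3

Version A weighted sum = 5·72 + 1·37 + 2·19 + 4·17 + 2·90 + 1·84 = 360 + 37 + 38 + 68 + 180 + 84 = 767; overall_A = 767/15 = 51.1333.
Version B weighted sum = 5·47 + 1·41 + 2·5 + 4·19 + 2·78 + 1·64 = 235 + 41 + 10 + 76 + 156 + 64 = 582; overall_B = 582/15 = 38.8000.
Difference = 51.1333 − 38.8000 = 12.3333 ≈ 12.3.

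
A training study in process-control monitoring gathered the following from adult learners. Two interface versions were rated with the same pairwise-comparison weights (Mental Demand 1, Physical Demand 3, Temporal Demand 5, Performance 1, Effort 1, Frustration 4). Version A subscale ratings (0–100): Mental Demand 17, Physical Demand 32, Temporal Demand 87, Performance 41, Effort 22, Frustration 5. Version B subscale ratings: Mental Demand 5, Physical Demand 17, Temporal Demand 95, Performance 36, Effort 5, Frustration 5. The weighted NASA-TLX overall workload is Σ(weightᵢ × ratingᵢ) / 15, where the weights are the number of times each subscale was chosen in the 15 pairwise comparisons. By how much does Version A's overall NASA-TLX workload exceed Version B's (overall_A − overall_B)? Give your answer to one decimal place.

2.6

Version A weighted sum = 1·17 + 3·32 + 5·87 + 1·41 + 1·22 + 4·5 = 17 + 96 + 435 + 41 + 22 + 20 = 631; overall_A = 631/15 = 42.0667.
Version B weighted sum = 1·5 + 3·17 + 5·95 + 1·36 + 1·5 + 4·5 = 5 + 51 + 475 + 36 + 5 + 20 = 592; overall_B = 592/15 = 39.4667.
Difference = 42.0667 − 39.4667 = 2.6000 ≈ 2.6.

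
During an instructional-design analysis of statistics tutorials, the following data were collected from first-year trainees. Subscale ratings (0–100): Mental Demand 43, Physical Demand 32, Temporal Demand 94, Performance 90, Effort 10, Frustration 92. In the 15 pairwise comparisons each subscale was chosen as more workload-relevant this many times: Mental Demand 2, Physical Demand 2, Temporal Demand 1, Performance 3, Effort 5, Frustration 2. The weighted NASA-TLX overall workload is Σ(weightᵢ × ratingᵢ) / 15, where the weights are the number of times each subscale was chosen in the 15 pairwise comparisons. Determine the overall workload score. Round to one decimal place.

49.9

The tallies are the weights (they sum to 15).
Weighted sum = 2·43 + 2·32 + 1·94 + 3·90 + 5·10 + 2·92
            = 86 + 64 + 94 + 270 + 50 + 184 = 748.
Overall workload = 748 / 15 = 49.8667 ≈ 49.9.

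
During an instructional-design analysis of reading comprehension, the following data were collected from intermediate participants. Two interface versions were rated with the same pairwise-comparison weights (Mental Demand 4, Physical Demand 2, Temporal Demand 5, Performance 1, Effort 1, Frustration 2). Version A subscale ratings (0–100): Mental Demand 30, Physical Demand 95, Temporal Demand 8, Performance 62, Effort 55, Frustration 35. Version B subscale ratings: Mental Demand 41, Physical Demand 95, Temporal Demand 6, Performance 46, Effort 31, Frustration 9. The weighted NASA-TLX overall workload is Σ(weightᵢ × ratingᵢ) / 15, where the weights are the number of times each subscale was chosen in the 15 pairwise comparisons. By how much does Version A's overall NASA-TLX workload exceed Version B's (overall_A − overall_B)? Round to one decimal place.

Version A weighted sum = 4·30 + 2·95 + 5·8 + 1·62 + 1·55 + 2·35 = 120 + 190 + 40 + 62 + 55 + 70 = 537; overall_A = 537/15 = 35.8000.
Version B weighted sum = 4·41 + 2·95 + 5·6 + 1·46 + 1·31 + 2·9 = 164 + 190 + 30 + 46 + 31 + 18 = 479; overall_B = 479/15 = 31.9333.
Difference = 35.8000 − 31.9333 = 3.8667 ≈ 3.9.

3.9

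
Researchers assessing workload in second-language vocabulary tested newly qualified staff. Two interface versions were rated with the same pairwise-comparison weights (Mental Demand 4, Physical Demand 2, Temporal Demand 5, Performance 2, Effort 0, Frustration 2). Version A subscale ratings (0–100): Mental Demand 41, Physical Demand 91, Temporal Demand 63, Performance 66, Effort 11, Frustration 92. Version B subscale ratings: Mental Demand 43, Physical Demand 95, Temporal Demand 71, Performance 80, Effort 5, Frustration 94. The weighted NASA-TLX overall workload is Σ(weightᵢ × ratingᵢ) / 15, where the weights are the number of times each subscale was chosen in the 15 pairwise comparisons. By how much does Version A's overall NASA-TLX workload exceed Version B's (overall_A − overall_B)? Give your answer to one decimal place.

-5.9

Version A weighted sum = 4·41 + 2·91 + 5·63 + 2·66 + 0·11 + 2·92 = 164 + 182 + 315 + 132 + 0 + 184 = 977; overall_A = 977/15 = 65.1333.
Version B weighted sum = 4·43 + 2·95 + 5·71 + 2·80 + 0·5 + 2·94 = 172 + 190 + 355 + 160 + 0 + 188 = 1065; overall_B = 1065/15 = 71.0000.
Difference = 65.1333 − 71.0000 = -5.8667 ≈ -5.9.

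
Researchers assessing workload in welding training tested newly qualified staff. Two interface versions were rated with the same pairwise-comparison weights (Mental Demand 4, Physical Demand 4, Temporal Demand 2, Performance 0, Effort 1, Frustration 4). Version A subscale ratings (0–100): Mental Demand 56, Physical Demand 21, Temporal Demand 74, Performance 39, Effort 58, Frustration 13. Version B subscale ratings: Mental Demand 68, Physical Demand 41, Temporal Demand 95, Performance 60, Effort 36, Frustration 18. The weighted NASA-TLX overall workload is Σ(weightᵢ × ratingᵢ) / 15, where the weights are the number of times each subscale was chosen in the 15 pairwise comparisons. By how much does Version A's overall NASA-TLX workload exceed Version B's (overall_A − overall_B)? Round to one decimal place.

-11.2

Version A weighted sum = 4·56 + 4·21 + 2·74 + 0·39 + 1·58 + 4·13 = 224 + 84 + 148 + 0 + 58 + 52 = 566; overall_A = 566/15 = 37.7333.
Version B weighted sum = 4·68 + 4·41 + 2·95 + 0·60 + 1·36 + 4·18 = 272 + 164 + 190 + 0 + 36 + 72 = 734; overall_B = 734/15 = 48.9333.
Difference = 37.7333 − 48.9333 = -11.2000 ≈ -11.2.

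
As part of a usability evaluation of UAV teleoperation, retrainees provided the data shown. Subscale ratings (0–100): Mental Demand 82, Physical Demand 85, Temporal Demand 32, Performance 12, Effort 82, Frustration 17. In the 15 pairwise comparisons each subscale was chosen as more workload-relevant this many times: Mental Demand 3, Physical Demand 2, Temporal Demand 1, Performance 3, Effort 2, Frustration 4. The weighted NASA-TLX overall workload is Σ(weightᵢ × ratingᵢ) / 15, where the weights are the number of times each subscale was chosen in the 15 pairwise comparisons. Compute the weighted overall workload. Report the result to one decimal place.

47.7

The tallies are the weights (they sum to 15).
Weighted sum = 3·82 + 2·85 + 1·32 + 3·12 + 2·82 + 4·17
            = 246 + 170 + 32 + 36 + 164 + 68 = 716.
Overall workload = 716 / 15 = 47.7333 ≈ 47.7.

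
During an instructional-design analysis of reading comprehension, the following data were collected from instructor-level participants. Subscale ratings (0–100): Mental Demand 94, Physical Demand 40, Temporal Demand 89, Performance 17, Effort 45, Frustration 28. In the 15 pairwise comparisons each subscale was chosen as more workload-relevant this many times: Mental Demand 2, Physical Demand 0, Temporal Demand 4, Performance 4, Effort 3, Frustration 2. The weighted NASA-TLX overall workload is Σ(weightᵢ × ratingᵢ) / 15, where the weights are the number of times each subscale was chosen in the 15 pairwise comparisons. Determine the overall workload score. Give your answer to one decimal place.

The tallies are the weights (they sum to 15).
Weighted sum = 2·94 + 0·40 + 4·89 + 4·17 + 3·45 + 2·28
            = 188 + 0 + 356 + 68 + 135 + 56 = 803.
Overall workload = 803 / 15 = 53.5333 ≈ 53.5.

53.5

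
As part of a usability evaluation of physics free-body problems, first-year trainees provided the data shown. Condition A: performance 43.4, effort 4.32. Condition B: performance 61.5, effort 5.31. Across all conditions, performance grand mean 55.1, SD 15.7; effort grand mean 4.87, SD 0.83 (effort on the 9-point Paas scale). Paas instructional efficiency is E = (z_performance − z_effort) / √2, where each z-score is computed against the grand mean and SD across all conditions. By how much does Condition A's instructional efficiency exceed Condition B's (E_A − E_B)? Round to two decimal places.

0.03

Condition A: z_P = (43.4 − 55.1)/15.7 = -0.7452; z_E = (4.32 − 4.87)/0.83 = -0.6627; E_A = (-0.7452 − (-0.6627))/√2 = -0.0583.
Condition B: z_P = (61.5 − 55.1)/15.7 = 0.4076; z_E = (5.31 − 4.87)/0.83 = 0.5301; E_B = (0.4076 − 0.5301)/√2 = -0.0866.
E_A − E_B = -0.0583 − (-0.0866) = 0.0283 ≈ 0.03.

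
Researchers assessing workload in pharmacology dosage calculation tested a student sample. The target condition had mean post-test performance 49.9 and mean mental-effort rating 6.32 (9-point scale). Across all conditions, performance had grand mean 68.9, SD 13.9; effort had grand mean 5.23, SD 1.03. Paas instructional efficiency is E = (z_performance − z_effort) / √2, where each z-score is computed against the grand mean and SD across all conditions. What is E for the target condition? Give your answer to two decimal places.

-1.71

z_performance = (49.9 − 68.9) / 13.9 = -19.0000 / 13.9 = -1.3669.
z_effort = (6.32 − 5.23) / 1.03 = 1.0900 / 1.03 = 1.0583.
z_P − z_E = -1.3669 − 1.0583 = -2.4252.
E = -2.4252 / √2 = -2.4252 / 1.41421 = -1.7149 ≈ -1.71.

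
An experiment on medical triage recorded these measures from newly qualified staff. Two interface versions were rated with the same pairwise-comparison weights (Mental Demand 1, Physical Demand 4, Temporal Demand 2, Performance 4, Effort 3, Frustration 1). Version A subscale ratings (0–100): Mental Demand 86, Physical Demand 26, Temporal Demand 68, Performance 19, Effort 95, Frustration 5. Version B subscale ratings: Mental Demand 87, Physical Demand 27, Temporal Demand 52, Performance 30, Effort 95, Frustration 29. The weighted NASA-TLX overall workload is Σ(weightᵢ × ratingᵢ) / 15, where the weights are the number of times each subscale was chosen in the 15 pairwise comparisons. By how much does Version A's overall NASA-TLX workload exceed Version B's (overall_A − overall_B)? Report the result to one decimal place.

Version A weighted sum = 1·86 + 4·26 + 2·68 + 4·19 + 3·95 + 1·5 = 86 + 104 + 136 + 76 + 285 + 5 = 692; overall_A = 692/15 = 46.1333.
Version B weighted sum = 1·87 + 4·27 + 2·52 + 4·30 + 3·95 + 1·29 = 87 + 108 + 104 + 120 + 285 + 29 = 733; overall_B = 733/15 = 48.8667.
Difference = 46.1333 − 48.8667 = -2.7334 ≈ -2.7.

-2.7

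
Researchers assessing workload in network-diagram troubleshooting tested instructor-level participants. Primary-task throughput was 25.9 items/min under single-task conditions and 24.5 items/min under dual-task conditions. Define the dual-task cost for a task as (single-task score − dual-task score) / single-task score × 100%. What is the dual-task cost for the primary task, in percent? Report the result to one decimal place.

5.4

Cost = (25.9 − 24.5) / 25.9 × 100%
     = 1.4000 / 25.9 × 100% = 5.4054%.
≈ 5.4%.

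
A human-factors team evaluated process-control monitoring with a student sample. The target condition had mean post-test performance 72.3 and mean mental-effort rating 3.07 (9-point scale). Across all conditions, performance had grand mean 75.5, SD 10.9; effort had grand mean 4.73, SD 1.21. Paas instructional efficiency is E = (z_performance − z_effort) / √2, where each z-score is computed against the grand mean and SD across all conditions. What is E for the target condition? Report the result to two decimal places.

z_performance = (72.3 − 75.5) / 10.9 = -3.2000 / 10.9 = -0.2936.
z_effort = (3.07 − 4.73) / 1.21 = -1.6600 / 1.21 = -1.3719.
z_P − z_E = -0.2936 − (-1.3719) = 1.0783.
E = 1.0783 / √2 = 1.0783 / 1.41421 = 0.7625 ≈ 0.76.

0.76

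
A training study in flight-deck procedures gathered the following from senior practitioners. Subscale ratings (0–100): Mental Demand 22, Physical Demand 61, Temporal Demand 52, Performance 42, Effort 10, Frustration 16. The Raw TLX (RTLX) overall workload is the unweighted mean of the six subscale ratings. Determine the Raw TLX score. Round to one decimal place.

Sum of ratings = 22 + 61 + 52 + 42 + 10 + 16 = 203.
RTLX = 203 / 6 = 33.8333 ≈ 33.8.

33.8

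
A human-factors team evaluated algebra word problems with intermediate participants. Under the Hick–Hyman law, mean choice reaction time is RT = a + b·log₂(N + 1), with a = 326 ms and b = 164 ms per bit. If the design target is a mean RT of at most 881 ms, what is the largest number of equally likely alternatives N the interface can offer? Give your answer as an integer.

Set 326 + 164·log₂(N + 1) ≤ 881.
log₂(N + 1) ≤ (881 − 326) / 164 = 3.3841.
N + 1 ≤ 2^3.3841 = 10.4404.
N ≤ 9.4404, so the largest integer N is 9.

9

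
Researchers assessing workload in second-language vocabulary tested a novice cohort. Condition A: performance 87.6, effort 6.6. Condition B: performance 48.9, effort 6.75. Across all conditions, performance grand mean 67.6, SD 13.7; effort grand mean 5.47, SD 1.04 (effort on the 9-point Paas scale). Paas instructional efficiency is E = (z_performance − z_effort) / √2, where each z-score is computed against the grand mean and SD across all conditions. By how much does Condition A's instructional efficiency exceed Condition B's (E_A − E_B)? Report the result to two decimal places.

2.10

Condition A: z_P = (87.6 − 67.6)/13.7 = 1.4599; z_E = (6.6 − 5.47)/1.04 = 1.0865; E_A = (1.4599 − 1.0865)/√2 = 0.2640.
Condition B: z_P = (48.9 − 67.6)/13.7 = -1.3650; z_E = (6.75 − 5.47)/1.04 = 1.2308; E_B = (-1.3650 − 1.2308)/√2 = -1.8355.
E_A − E_B = 0.2640 − (-1.8355) = 2.0995 ≈ 2.10.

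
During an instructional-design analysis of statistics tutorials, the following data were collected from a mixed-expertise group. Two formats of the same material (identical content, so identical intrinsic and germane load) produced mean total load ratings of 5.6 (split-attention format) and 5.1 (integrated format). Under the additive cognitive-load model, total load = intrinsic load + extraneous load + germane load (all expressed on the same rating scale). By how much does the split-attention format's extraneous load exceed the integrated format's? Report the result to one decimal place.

0.5

Intrinsic and germane load are equal across formats, so the difference in total load equals the difference in extraneous load.
Extraneous-load difference = 5.6 − 5.1 = 0.5.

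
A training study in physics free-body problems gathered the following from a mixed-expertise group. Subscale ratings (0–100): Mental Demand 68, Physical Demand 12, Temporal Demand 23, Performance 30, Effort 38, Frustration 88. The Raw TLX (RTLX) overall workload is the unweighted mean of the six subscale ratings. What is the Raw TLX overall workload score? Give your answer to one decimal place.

43.2

Sum of ratings = 68 + 12 + 23 + 30 + 38 + 88 = 259.
RTLX = 259 / 6 = 43.1667 ≈ 43.2.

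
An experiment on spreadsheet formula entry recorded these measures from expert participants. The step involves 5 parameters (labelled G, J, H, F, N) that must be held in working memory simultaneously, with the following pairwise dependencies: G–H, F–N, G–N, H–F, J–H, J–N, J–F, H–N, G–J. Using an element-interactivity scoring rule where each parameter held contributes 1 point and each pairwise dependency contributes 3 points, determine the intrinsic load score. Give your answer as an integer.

32

Count of parameters held simultaneously: 5.
Count of pairwise dependencies listed: 9.
Element contribution: 5 × 1 = 5.
Interaction contribution: 9 × 3 = 27.
Intrinsic load = 5 + 27 = 32.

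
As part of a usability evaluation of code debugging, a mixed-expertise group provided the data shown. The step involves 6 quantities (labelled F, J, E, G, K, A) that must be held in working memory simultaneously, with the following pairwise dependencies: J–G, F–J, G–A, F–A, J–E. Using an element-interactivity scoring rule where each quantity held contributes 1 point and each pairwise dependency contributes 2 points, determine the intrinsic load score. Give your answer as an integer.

Count of quantities held simultaneously: 6.
Count of pairwise dependencies listed: 5.
Element contribution: 6 × 1 = 6.
Interaction contribution: 5 × 2 = 10.
Intrinsic load = 6 + 10 = 16.

16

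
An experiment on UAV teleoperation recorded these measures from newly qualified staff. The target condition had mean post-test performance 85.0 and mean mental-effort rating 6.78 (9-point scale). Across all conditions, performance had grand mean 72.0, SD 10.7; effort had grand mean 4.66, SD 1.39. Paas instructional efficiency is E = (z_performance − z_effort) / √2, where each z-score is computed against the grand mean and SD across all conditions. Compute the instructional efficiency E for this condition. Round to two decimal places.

z_performance = (85.0 − 72.0) / 10.7 = 13.0000 / 10.7 = 1.2150.
z_effort = (6.78 − 4.66) / 1.39 = 2.1200 / 1.39 = 1.5252.
z_P − z_E = 1.2150 − 1.5252 = -0.3102.
E = -0.3102 / √2 = -0.3102 / 1.41421 = -0.2193 ≈ -0.22.

-0.22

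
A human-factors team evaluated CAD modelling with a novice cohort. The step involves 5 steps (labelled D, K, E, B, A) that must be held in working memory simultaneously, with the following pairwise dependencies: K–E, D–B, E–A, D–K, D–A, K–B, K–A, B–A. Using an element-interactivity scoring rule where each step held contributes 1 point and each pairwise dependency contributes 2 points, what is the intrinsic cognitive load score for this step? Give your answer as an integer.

Count of steps held simultaneously: 5.
Count of pairwise dependencies listed: 8.
Element contribution: 5 × 1 = 5.
Interaction contribution: 8 × 2 = 16.
Intrinsic load = 5 + 16 = 21.

21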